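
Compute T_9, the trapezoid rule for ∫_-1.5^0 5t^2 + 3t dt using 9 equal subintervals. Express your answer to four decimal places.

Δt = (0 − (-1.5))/9 = 1/6.
f(-1.5) = 6.75, f(-4/3) = 44/9, f(-7/6) = 119/36, f(-1) = 2, f(-5/6) = 35/36, f(-2/3) = 2/9, f(-0.5) = -0.25, f(-1/3) = -4/9, f(-1/6) = -13/36, f(0) = 0.
T_9 = (Δt/2)·[f(t_0) + 2f(t_1) + ... + 2f(t_{8}) + f(t_9)].
Sum ≈ 2.2847.

2.2847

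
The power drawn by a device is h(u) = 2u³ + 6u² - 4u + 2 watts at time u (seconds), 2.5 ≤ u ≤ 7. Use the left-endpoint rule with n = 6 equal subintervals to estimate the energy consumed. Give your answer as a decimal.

1438.8046875

Δu = (7 − 2.5)/6 = 0.75.
Left endpoints: 2.5, 3.25, 4, 4.75, 5.5, 6.25.
h(2.5) = 60.75, h(3.25) = 121.03125, h(4) = 210, h(4.75) = 332.71875, h(5.5) = 494.25, h(6.25) = 699.65625.
Sum = Δu · [h(2.5) + h(3.25) + h(4) + ...].
Sum = 1438.8046875.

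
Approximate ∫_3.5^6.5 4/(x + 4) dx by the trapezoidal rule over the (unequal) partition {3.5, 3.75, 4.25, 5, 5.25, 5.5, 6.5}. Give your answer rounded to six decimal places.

1.347210

Subinterval widths: 0.25, 0.5, 0.75, 0.25, 0.25, 1.
f(3.5) = 8/15, f(3.75) = 16/31, f(4.25) = 16/33, f(5) = 4/9, f(5.25) = 16/37, f(5.5) = 8/19, f(6.5) = 8/21.
On each subinterval the trapezoid contributes (Δx_i/2)·[f(x_{i-1}) + f(x_i)].
Sum ≈ 1.347210.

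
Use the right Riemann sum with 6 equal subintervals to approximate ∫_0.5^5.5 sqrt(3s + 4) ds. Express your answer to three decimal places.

Δs = (5.5 − 0.5)/6 = 5/6.
Right endpoints: 4/3, 13/6, 3, 23/6, 14/3, 5.5.
f(4/3) ≈ 2.828, f(13/6) ≈ 3.240, f(3) ≈ 3.606, f(23/6) ≈ 3.937, f(14/3) ≈ 4.243, f(5.5) ≈ 4.528.
Sum = Δs · [f(4/3) + f(13/6) + f(3) + ...].
Sum ≈ 18.651.

18.651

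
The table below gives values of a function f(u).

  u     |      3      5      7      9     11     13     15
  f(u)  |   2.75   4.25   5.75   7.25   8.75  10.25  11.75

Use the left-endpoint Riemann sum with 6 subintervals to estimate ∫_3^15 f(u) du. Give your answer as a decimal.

Δu = 2.
Sum = 2·[2.75 + 4.25 + 5.75 + 7.25 + 8.75 + 10.25] = 78.

78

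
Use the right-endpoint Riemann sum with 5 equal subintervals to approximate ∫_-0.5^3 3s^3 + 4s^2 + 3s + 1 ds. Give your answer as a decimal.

162.26

Δs = (3 − (-0.5))/5 = 0.7.
Right endpoints: 0.2, 0.9, 1.6, 2.3, 3.
f(0.2) = 1.784, f(0.9) = 9.127, f(1.6) = 28.328, f(2.3) = 65.561, f(3) = 127.
Sum = Δs · [f(0.2) + f(0.9) + f(1.6) + f(2.3) + f(3)].
Sum = 162.26.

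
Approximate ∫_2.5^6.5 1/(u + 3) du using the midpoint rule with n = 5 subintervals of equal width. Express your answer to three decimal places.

Δu = (6.5 − 2.5)/5 = 0.8.
Midpoints: 2.9, 3.7, 4.5, 5.3, 6.1.
f(2.9) = 10/59, f(3.7) = 10/67, f(4.5) = 2/15, f(5.3) = 10/83, f(6.1) = 10/91.
Sum = Δu · [f(2.9) + f(3.7) + f(4.5) + f(5.3) + f(6.1)].
Sum ≈ 0.546.

0.546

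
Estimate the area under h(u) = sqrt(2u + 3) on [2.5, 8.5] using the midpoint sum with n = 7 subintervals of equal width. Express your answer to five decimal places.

Δu = (8.5 − 2.5)/7 = 6/7.
Midpoints: 41/14, 53/14, 65/14, 5.5, 89/14, 101/14, 113/14.
h(41/14) ≈ 2.97610, h(53/14) ≈ 3.25137, h(65/14) ≈ 3.50510, h(5.5) ≈ 3.74166, h(89/14) ≈ 3.96412, h(101/14) ≈ 4.17475, h(113/14) ≈ 4.37526.
Sum = Δu · [h(41/14) + h(53/14) + h(65/14) + ...].
Sum ≈ 22.27574.

22.27574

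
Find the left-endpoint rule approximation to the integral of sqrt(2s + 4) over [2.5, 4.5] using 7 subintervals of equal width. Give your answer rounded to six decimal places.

6.537167

Δs = (4.5 − 2.5)/7 = 2/7.
Left endpoints: 2.5, 39/14, 43/14, 47/14, 51/14, 55/14, 59/14.
f(2.5) ≈ 3.000000, f(39/14) ≈ 3.093773, f(43/14) ≈ 3.184785, f(47/14) ≈ 3.273268, f(51/14) ≈ 3.359422, f(55/14) ≈ 3.443420, f(59/14) ≈ 3.525418.
Sum = Δs · [f(2.5) + f(39/14) + f(43/14) + ...].
Sum ≈ 6.537167.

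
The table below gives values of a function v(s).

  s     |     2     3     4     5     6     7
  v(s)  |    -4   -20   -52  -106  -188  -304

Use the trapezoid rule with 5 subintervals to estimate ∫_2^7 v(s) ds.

Δs = 1.
T_5 = (1/2)·[(-4) + 2·(-20) + 2·(-52) + 2·(-106) + 2·(-188) + (-304)] = -520.

-520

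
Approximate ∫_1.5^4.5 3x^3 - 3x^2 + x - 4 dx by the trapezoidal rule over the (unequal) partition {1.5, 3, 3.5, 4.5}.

228.75

Subinterval widths: 1.5, 0.5, 1.
f(1.5) = 0.875, f(3) = 53, f(3.5) = 91.375, f(4.5) = 213.125.
On each subinterval the trapezoid contributes (Δx_i/2)·[f(x_{i-1}) + f(x_i)].
Sum = 228.75.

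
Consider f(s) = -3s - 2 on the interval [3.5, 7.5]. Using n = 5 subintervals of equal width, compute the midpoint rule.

Δs = (7.5 − 3.5)/5 = 0.8.
Midpoints: 3.9, 4.7, 5.5, 6.3, 7.1.
f(3.9) = -13.7, f(4.7) = -16.1, f(5.5) = -18.5, f(6.3) = -20.9, f(7.1) = -23.3.
Sum = Δs · [f(3.9) + f(4.7) + f(5.5) + f(6.3) + f(7.1)].
Sum = -74.

-74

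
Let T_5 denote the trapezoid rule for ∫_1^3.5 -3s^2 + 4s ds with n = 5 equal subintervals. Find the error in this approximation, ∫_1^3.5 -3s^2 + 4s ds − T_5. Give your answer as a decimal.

0.3125

Exact integral: ∫_1^3.5 f(s) ds = -19.375.
T_5 = -19.6875.
Error = -19.375 − (-19.6875) = 0.3125.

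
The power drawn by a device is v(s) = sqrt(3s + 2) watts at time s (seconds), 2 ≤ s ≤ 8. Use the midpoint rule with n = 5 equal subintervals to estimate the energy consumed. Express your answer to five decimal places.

Δs = (8 − 2)/5 = 1.2.
Midpoints: 2.6, 3.8, 5, 6.2, 7.4.
v(2.6) ≈ 3.13050, v(3.8) ≈ 3.66060, v(5) ≈ 4.12311, v(6.2) ≈ 4.53872, v(7.4) ≈ 4.91935.
Sum = Δs · [v(2.6) + v(3.8) + v(5) + v(6.2) + v(7.4)].
Sum ≈ 24.44673.

24.44673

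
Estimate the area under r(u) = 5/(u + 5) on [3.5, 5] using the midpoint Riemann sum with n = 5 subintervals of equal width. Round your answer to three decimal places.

Δu = (5 − 3.5)/5 = 0.3.
Midpoints: 3.65, 3.95, 4.25, 4.55, 4.85.
r(3.65) = 100/173, r(3.95) = 100/179, r(4.25) = 20/37, r(4.55) = 100/191, r(4.85) = 100/197.
Sum = Δu · [r(3.65) + r(3.95) + r(4.25) + r(4.55) + r(4.85)].
Sum ≈ 0.813.

0.813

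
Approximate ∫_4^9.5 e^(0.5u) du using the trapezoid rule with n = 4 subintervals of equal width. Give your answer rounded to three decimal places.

224.847

Δu = (9.5 − 4)/4 = 1.375.
f(4) ≈ 7.389, f(5.375) ≈ 14.695, f(6.75) ≈ 29.224, f(8.125) ≈ 58.119, f(9.5) ≈ 115.584.
T_4 = (Δu/2)·[f(u_0) + 2f(u_1) + 2f(u_2) + 2f(u_3) + f(u_4)].
Sum ≈ 224.847.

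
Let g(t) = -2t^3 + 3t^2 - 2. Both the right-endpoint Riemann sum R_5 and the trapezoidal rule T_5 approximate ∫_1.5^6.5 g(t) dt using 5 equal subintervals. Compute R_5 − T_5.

R_5 = -857.5.
T_5 = -646.25.
R_5 − T_5 = -211.25.

-211.25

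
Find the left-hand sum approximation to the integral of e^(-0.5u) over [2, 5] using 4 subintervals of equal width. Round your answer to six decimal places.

Δu = (5 − 2)/4 = 0.75.
Left endpoints: 2, 2.75, 3.5, 4.25.
f(2) ≈ 0.367879, f(2.75) ≈ 0.252840, f(3.5) ≈ 0.173774, f(4.25) ≈ 0.119433.
Sum = Δu · [f(2) + f(2.75) + f(3.5) + f(4.25)].
Sum ≈ 0.685444.

0.685444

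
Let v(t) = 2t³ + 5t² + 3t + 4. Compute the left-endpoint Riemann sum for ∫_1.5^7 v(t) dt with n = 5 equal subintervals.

Δt = (7 − 1.5)/5 = 1.1.
Left endpoints: 1.5, 2.6, 3.7, 4.8, 5.9.
v(1.5) = 26.5, v(2.6) = 80.752, v(3.7) = 184.856, v(4.8) = 354.784, v(5.9) = 606.508.
Sum = Δt · [v(1.5) + v(2.6) + v(3.7) + v(4.8) + v(5.9)].
Sum = 1378.74.

1378.74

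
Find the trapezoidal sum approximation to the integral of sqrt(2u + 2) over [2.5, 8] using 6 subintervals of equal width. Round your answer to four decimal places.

19.2725

Δu = (8 − 2.5)/6 = 11/12.
f(2.5) ≈ 2.6458, f(41/12) ≈ 2.9721, f(13/3) ≈ 3.2660, f(5.25) ≈ 3.5355, f(37/6) ≈ 3.7859, f(85/12) ≈ 4.0208, f(8) ≈ 4.2426.
T_6 = (Δu/2)·[f(u_0) + 2f(u_1) + ... + 2f(u_{5}) + f(u_6)].
Sum ≈ 19.2725.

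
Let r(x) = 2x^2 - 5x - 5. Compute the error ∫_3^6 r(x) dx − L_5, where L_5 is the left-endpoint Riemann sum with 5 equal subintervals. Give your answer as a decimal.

Exact integral: ∫_3^6 r(x) dx = 43.5.
L_5 = 32.16.
Error = 43.5 − 32.16 = 11.34.

11.34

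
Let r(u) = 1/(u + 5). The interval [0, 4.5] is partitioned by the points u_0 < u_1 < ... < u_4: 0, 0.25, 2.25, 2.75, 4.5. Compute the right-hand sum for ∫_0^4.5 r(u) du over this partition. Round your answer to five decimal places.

Subinterval widths: 0.25, 2, 0.5, 1.75.
Right endpoints: 0.25, 2.25, 2.75, 4.5.
r(0.25) = 4/21, r(2.25) = 4/29, r(2.75) = 4/31, r(4.5) = 2/19.
Sum = Σ Δu_i · r(u_i).
Sum ≈ 0.57221.

0.57221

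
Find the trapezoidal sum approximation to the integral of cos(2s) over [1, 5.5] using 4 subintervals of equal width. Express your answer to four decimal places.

-0.5132

Δs = (5.5 − 1)/4 = 1.125.
f(1) ≈ -0.4161, f(2.125) ≈ -0.4461, f(3.25) ≈ 0.9766, f(4.375) ≈ -0.7808, f(5.5) ≈ 0.0044.
T_4 = (Δs/2)·[f(s_0) + 2f(s_1) + 2f(s_2) + 2f(s_3) + f(s_4)].
Sum ≈ -0.5132.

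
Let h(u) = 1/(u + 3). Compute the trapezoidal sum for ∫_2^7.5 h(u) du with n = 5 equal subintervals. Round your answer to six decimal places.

Δu = (7.5 − 2)/5 = 1.1.
h(2) = 0.2, h(3.1) = 10/61, h(4.2) = 5/36, h(5.3) = 10/83, h(6.4) = 5/47, h(7.5) = 2/21.
T_5 = (Δu/2)·[h(u_0) + 2h(u_1) + ... + 2h(u_{4}) + h(u_5)].
Sum ≈ 0.745038.

0.745038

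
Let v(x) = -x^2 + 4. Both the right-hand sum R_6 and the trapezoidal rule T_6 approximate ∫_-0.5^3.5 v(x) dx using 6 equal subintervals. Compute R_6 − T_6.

R_6 ≈ -2.62963.
T_6 ≈ 1.37037.
R_6 − T_6 = -4.

-4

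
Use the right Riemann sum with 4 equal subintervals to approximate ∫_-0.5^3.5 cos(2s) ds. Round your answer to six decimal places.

0.587874

Δs = (3.5 − (-0.5))/4 = 1.
Right endpoints: 0.5, 1.5, 2.5, 3.5.
f(0.5) ≈ 0.540302, f(1.5) ≈ -0.989992, f(2.5) ≈ 0.283662, f(3.5) ≈ 0.753902.
Sum = Δs · [f(0.5) + f(1.5) + f(2.5) + f(3.5)].
Sum ≈ 0.587874.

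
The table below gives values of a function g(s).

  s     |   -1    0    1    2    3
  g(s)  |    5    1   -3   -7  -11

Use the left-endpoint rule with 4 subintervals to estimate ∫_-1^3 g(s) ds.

Δs = 1.
Sum = 1·[5 + 1 + (-3) + (-7)] = -4.

-4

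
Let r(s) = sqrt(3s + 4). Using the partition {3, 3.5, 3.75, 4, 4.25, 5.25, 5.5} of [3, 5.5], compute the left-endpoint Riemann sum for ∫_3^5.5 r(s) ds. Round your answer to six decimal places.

Subinterval widths: 0.5, 0.25, 0.25, 0.25, 1, 0.25.
Left endpoints: 3, 3.5, 3.75, 4, 4.25, 5.25.
r(3) ≈ 3.605551, r(3.5) ≈ 3.807887, r(3.75) ≈ 3.905125, r(4) ≈ 4.000000, r(4.25) ≈ 4.092676, r(5.25) ≈ 4.444097.
Sum = Σ Δs_i · r(s_i).
Sum ≈ 9.934729.

9.934729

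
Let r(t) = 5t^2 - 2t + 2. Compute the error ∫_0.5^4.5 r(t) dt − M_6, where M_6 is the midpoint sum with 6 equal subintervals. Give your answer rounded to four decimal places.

0.7407

Exact integral: ∫_0.5^4.5 r(t) dt ≈ 139.666667.
M_6 ≈ 138.925926.
Error ≈ 139.666667 − 138.925926 ≈ 0.7407.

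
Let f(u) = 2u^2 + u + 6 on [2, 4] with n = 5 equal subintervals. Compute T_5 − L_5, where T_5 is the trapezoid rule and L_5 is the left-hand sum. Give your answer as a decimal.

T_5 = 55.44.
L_5 = 50.24.
T_5 − L_5 = 5.2.

5.2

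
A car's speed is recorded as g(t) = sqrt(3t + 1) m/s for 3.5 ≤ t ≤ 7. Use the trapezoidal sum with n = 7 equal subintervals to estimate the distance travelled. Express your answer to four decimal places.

Δt = (7 − 3.5)/7 = 0.5.
g(3.5) ≈ 3.3912, g(4) ≈ 3.6056, g(4.5) ≈ 3.8079, g(5) ≈ 4.0000, g(5.5) ≈ 4.1833, g(6) ≈ 4.3589, g(6.5) ≈ 4.5277, g(7) ≈ 4.6904.
T_7 = (Δt/2)·[g(t_0) + 2g(t_1) + ... + 2g(t_{6}) + g(t_7)].
Sum ≈ 14.2621.

14.2621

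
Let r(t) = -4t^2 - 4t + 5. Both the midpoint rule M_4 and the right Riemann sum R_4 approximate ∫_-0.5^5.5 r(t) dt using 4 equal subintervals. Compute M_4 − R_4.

M_4 = -247.5.
R_4 = -369.
M_4 − R_4 = 121.5.

121.5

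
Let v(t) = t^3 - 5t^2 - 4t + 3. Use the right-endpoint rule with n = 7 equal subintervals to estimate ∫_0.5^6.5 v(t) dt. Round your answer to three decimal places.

Δt = (6.5 − 0.5)/7 = 6/7.
Right endpoints: 19/14, 31/14, 43/14, 55/14, 67/14, 79/14, 6.5.
v(19/14) = -25075/2744, v(31/14) = -53551/2744, v(43/14) = -75403/2744, v(55/14) = -80263/2744, v(67/14) = -57763/2744, v(79/14) = 2465/2744, v(6.5) = 40.375.
Sum = Δt · [v(19/14) + v(31/14) + v(43/14) + ...].
Sum ≈ -55.852.

-55.852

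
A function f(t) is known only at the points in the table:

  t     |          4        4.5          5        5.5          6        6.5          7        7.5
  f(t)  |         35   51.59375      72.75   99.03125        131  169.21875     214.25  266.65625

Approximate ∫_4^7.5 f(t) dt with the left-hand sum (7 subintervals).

386.421875

Δt = 0.5.
Sum = 0.5·[35 + 51.59375 + 72.75 + 99.03125 + 131 + 169.21875 + 214.25] = 386.421875.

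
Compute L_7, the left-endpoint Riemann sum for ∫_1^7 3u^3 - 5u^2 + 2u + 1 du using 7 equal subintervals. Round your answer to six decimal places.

964.775510

Δu = (7 − 1)/7 = 6/7.
Left endpoints: 1, 13/7, 19/7, 25/7, 31/7, 37/7, 43/7.
f(1) = 1, f(13/7) = 2293/343, f(19/7) = 10147/343, f(25/7) = 27793/343, f(31/7) = 59119/343, f(37/7) = 108013/343, f(43/7) = 178363/343.
Sum = Δu · [f(1) + f(13/7) + f(19/7) + ...].
Sum ≈ 964.775510.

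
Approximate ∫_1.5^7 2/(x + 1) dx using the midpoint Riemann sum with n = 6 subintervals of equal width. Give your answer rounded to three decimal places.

2.316

Δx = (7 − 1.5)/6 = 11/12.
Midpoints: 47/24, 2.875, 91/24, 113/24, 5.625, 157/24.
f(47/24) = 48/71, f(2.875) = 16/31, f(91/24) = 48/115, f(113/24) = 48/137, f(5.625) = 16/53, f(157/24) = 48/181.
Sum = Δx · [f(47/24) + f(2.875) + f(91/24) + ...].
Sum ≈ 2.316.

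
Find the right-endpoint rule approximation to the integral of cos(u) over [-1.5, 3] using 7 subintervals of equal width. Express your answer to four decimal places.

0.7582

Δu = (3 − (-1.5))/7 = 9/14.
Right endpoints: -6/7, -3/14, 3/7, 15/14, 12/7, 33/14, 3.
f(-6/7) ≈ 0.6546, f(-3/14) ≈ 0.9771, f(3/7) ≈ 0.9096, f(15/14) ≈ 0.4789, f(12/7) ≈ -0.1430, f(33/14) ≈ -0.7078, f(3) ≈ -0.9900.
Sum = Δu · [f(-6/7) + f(-3/14) + f(3/7) + ...].
Sum ≈ 0.7582.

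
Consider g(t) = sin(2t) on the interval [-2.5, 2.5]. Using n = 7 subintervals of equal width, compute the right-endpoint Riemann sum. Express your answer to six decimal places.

Δt = (2.5 − (-2.5))/7 = 5/7.
Right endpoints: -25/14, -15/14, -5/14, 5/14, 15/14, 25/14, 2.5.
g(-25/14) ≈ 0.416722, g(-15/14) ≈ -0.840787, g(-5/14) ≈ -0.655078, g(5/14) ≈ 0.655078, g(15/14) ≈ 0.840787, g(25/14) ≈ -0.416722, g(2.5) ≈ -0.958924.
Sum = Δt · [g(-25/14) + g(-15/14) + g(-5/14) + ...].
Sum ≈ -0.684946.

-0.684946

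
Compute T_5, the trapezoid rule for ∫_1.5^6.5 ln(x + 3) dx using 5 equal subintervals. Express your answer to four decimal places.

Δx = (6.5 − 1.5)/5 = 1.
f(1.5) ≈ 1.5041, f(2.5) ≈ 1.7047, f(3.5) ≈ 1.8718, f(4.5) ≈ 2.0149, f(5.5) ≈ 2.1401, f(6.5) ≈ 2.2513.
T_5 = (Δx/2)·[f(x_0) + 2f(x_1) + ... + 2f(x_{4}) + f(x_5)].
Sum ≈ 9.6092.

9.6092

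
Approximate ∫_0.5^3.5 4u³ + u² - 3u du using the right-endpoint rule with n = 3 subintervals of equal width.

245.75

Δu = (3.5 − 0.5)/3 = 1.
Right endpoints: 1.5, 2.5, 3.5.
f(1.5) = 11.25, f(2.5) = 61.25, f(3.5) = 173.25.
Sum = Δu · [f(1.5) + f(2.5) + f(3.5)].
Sum = 245.75.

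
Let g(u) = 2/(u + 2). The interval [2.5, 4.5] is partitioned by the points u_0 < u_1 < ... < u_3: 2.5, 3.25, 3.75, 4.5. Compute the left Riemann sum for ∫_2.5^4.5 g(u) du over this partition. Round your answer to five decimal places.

0.78468

Subinterval widths: 0.75, 0.5, 0.75.
Left endpoints: 2.5, 3.25, 3.75.
g(2.5) = 4/9, g(3.25) = 8/21, g(3.75) = 8/23.
Sum = Σ Δu_i · g(u_i).
Sum ≈ 0.78468.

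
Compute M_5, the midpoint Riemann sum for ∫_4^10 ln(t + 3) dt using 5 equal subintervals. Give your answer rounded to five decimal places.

13.72691

Δt = (10 − 4)/5 = 1.2.
Midpoints: 4.6, 5.8, 7, 8.2, 9.4.
f(4.6) ≈ 2.02815, f(5.8) ≈ 2.17475, f(7) ≈ 2.30259, f(8.2) ≈ 2.41591, f(9.4) ≈ 2.51770.
Sum = Δt · [f(4.6) + f(5.8) + f(7) + f(8.2) + f(9.4)].
Sum ≈ 13.72691.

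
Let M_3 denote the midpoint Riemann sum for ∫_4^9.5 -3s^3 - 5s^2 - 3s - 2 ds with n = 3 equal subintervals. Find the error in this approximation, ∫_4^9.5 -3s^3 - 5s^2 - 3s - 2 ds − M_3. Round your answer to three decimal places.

Exact integral: ∫_4^9.5 f(s) ds ≈ -7361.46354.
M_3 ≈ -7260.17506.
Error ≈ -7361.46354 − (-7260.17506) ≈ -101.288.

-101.288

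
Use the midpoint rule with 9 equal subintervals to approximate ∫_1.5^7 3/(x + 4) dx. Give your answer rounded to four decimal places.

Δx = (7 − 1.5)/9 = 11/18.
Midpoints: 65/36, 29/12, 109/36, 131/36, 4.25, 175/36, 197/36, 73/12, 241/36.
f(65/36) = 108/209, f(29/12) = 36/77, f(109/36) = 108/253, f(131/36) = 108/275, f(4.25) = 4/11, f(175/36) = 108/319, f(197/36) = 108/341, f(73/12) = 36/121, f(241/36) = 108/385.
Sum = Δx · [f(65/36) + f(29/12) + f(109/36) + ...].
Sum ≈ 2.0783.

2.0783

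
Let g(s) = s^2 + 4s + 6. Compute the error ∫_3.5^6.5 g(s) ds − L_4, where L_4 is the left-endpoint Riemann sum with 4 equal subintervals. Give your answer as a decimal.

Exact integral: ∫_3.5^6.5 g(s) ds = 155.25.
L_4 = 139.78125.
Error = 155.25 − 139.78125 = 15.46875.

15.46875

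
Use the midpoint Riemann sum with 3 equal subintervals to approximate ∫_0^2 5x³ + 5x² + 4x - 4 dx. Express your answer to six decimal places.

31.851852

Δx = (2 − 0)/3 = 2/3.
Midpoints: 1/3, 1, 5/3.
f(1/3) = -52/27, f(1) = 10, f(5/3) = 1072/27.
Sum = Δx · [f(1/3) + f(1) + f(5/3)].
Sum ≈ 31.851852.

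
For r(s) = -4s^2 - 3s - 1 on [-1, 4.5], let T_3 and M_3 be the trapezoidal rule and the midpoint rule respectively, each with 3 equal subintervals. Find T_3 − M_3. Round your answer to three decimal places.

T_3 ≈ -169.53241.
M_3 ≈ -151.04630.
T_3 − M_3 ≈ -18.486.

-18.486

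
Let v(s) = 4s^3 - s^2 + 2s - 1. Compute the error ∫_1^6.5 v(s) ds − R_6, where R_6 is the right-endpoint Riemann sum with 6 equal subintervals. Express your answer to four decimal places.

-521.6725

Exact integral: ∫_1^6.5 v(s) ds ≈ 1728.604167.
R_6 ≈ 2250.276620.
Error ≈ 1728.604167 − 2250.276620 ≈ -521.6725.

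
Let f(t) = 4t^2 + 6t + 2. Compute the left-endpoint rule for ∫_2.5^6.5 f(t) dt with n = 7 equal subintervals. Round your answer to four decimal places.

414.2041

Δt = (6.5 − 2.5)/7 = 4/7.
Left endpoints: 2.5, 43/14, 51/14, 59/14, 67/14, 75/14, 83/14.
f(2.5) = 42, f(43/14) = 2850/49, f(51/14) = 3770/49, f(59/14) = 4818/49, f(67/14) = 5994/49, f(75/14) = 7298/49, f(83/14) = 8730/49.
Sum = Δt · [f(2.5) + f(43/14) + f(51/14) + ...].
Sum ≈ 414.2041.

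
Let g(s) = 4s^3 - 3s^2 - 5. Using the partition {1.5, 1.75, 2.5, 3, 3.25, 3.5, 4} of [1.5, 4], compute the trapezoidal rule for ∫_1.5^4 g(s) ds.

181.125

Subinterval widths: 0.25, 0.75, 0.5, 0.25, 0.25, 0.5.
g(1.5) = 1.75, g(1.75) = 7.25, g(2.5) = 38.75, g(3) = 76, g(3.25) = 100.625, g(3.5) = 129.75, g(4) = 203.
On each subinterval the trapezoid contributes (Δs_i/2)·[g(s_{i-1}) + g(s_i)].
Sum = 181.125.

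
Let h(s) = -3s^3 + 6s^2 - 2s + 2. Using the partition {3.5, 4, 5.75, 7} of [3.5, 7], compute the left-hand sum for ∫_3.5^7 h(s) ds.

-685.37890625

Subinterval widths: 0.5, 1.75, 1.25.
Left endpoints: 3.5, 4, 5.75.
h(3.5) = -60.125, h(4) = -102, h(5.75) = -381.453125.
Sum = Σ Δs_i · h(s_i).
Sum = -685.37890625.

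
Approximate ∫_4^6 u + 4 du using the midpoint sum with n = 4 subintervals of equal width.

Δu = (6 − 4)/4 = 0.5.
Midpoints: 4.25, 4.75, 5.25, 5.75.
f(4.25) = 8.25, f(4.75) = 8.75, f(5.25) = 9.25, f(5.75) = 9.75.
Sum = Δu · [f(4.25) + f(4.75) + f(5.25) + f(5.75)].
Sum = 18.

18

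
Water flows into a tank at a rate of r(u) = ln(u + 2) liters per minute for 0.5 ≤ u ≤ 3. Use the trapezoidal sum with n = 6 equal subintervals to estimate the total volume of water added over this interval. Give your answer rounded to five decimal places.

Δu = (3 − 0.5)/6 = 5/12.
r(0.5) ≈ 0.91629, r(11/12) ≈ 1.07044, r(4/3) ≈ 1.20397, r(1.75) ≈ 1.32176, r(13/6) ≈ 1.42712, r(31/12) ≈ 1.52243, r(3) ≈ 1.60944.
T_6 = (Δu/2)·[r(u_0) + 2r(u_1) + ... + 2r(u_{5}) + r(u_6)].
Sum ≈ 3.25357.

3.25357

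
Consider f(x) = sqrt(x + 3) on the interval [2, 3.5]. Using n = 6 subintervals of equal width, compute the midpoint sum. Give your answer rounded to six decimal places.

Δx = (3.5 − 2)/6 = 0.25.
Midpoints: 2.125, 2.375, 2.625, 2.875, 3.125, 3.375.
f(2.125) ≈ 2.263846, f(2.375) ≈ 2.318405, f(2.625) ≈ 2.371708, f(2.875) ≈ 2.423840, f(3.125) ≈ 2.474874, f(3.375) ≈ 2.524876.
Sum = Δx · [f(2.125) + f(2.375) + f(2.625) + ...].
Sum ≈ 3.594387.

3.594387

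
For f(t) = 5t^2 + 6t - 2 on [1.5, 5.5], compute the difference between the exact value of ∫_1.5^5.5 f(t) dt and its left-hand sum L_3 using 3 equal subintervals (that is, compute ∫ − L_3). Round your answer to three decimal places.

103.407

Exact integral: ∫_1.5^5.5 f(t) dt ≈ 347.66667.
L_3 ≈ 244.25926.
Error ≈ 347.66667 − 244.25926 ≈ 103.407.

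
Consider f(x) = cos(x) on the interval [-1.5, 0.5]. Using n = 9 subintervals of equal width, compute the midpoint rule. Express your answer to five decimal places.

Δx = (0.5 − (-1.5))/9 = 2/9.
Midpoints: -25/18, -7/6, -17/18, -13/18, -0.5, -5/18, -1/18, 1/6, 7/18.
f(-25/18) ≈ 0.18091, f(-7/6) ≈ 0.39322, f(-17/18) ≈ 0.58619, f(-13/18) ≈ 0.75034, f(-0.5) ≈ 0.87758, f(-5/18) ≈ 0.96167, f(-1/18) ≈ 0.99846, f(1/6) ≈ 0.98614, f(7/18) ≈ 0.92533.
Sum = Δx · [f(-25/18) + f(-7/6) + f(-17/18) + ...].
Sum ≈ 1.47996.

1.47996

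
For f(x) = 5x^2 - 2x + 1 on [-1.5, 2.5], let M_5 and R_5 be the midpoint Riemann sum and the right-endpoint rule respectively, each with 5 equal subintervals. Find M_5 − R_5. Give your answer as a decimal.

M_5 = 30.6.
R_5 = 38.6.
M_5 − R_5 = -8.

-8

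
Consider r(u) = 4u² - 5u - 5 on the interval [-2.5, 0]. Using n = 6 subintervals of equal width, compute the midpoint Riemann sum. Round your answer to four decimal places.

Δu = (0 − (-2.5))/6 = 5/12.
Midpoints: -55/24, -1.875, -35/24, -25/24, -0.625, -5/24.
r(-55/24) = 3955/144, r(-1.875) = 18.4375, r(-35/24) = 1555/144, r(-25/24) = 655/144, r(-0.625) = -0.3125, r(-5/24) = -545/144.
Sum = Δu · [r(-55/24) + r(-1.875) + r(-35/24) + ...].
Sum ≈ 23.8137.

23.8137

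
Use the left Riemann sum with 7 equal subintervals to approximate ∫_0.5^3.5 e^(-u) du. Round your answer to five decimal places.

0.70863

Δu = (3.5 − 0.5)/7 = 3/7.
Left endpoints: 0.5, 13/14, 19/14, 25/14, 31/14, 37/14, 43/14.
f(0.5) ≈ 0.60653, f(13/14) ≈ 0.39512, f(19/14) ≈ 0.25740, f(25/14) ≈ 0.16768, f(31/14) ≈ 0.10923, f(37/14) ≈ 0.07116, f(43/14) ≈ 0.04635.
Sum = Δu · [f(0.5) + f(13/14) + f(19/14) + ...].
Sum ≈ 0.70863.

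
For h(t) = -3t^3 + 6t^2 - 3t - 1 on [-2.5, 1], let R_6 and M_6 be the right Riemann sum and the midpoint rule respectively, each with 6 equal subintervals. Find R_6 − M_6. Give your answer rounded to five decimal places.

R_6 ≈ 41.9058160.
M_6 ≈ 64.9064670.
R_6 − M_6 ≈ -23.00065.

-23.00065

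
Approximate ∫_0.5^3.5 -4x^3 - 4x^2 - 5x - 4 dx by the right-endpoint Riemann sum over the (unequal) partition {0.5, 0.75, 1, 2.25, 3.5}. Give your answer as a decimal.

Subinterval widths: 0.25, 0.25, 1.25, 1.25.
Right endpoints: 0.75, 1, 2.25, 3.5.
f(0.75) = -11.6875, f(1) = -17, f(2.25) = -81.0625, f(3.5) = -242.
Sum = Σ Δx_i · f(x_i).
Sum = -411.

-411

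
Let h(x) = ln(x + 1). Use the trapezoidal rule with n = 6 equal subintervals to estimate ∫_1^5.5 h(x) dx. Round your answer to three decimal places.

6.264

Δx = (5.5 − 1)/6 = 0.75.
h(1) ≈ 0.693, h(1.75) ≈ 1.012, h(2.5) ≈ 1.253, h(3.25) ≈ 1.447, h(4) ≈ 1.609, h(4.75) ≈ 1.749, h(5.5) ≈ 1.872.
T_6 = (Δx/2)·[h(x_0) + 2h(x_1) + ... + 2h(x_{5}) + h(x_6)].
Sum ≈ 6.264.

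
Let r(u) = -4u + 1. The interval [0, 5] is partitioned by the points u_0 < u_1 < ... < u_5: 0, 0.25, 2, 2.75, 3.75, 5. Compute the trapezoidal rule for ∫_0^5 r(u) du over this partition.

-45

Subinterval widths: 0.25, 1.75, 0.75, 1, 1.25.
r(0) = 1, r(0.25) = 0, r(2) = -7, r(2.75) = -10, r(3.75) = -14, r(5) = -19.
On each subinterval the trapezoid contributes (Δu_i/2)·[r(u_{i-1}) + r(u_i)].
Sum = -45.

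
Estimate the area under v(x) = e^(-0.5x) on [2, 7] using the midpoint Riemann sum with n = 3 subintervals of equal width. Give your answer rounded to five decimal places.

Δx = (7 − 2)/3 = 5/3.
Midpoints: 17/6, 4.5, 37/6.
v(17/6) ≈ 0.24252, v(4.5) ≈ 0.10540, v(37/6) ≈ 0.04581.
Sum = Δx · [v(17/6) + v(4.5) + v(37/6)].
Sum ≈ 0.65621.

0.65621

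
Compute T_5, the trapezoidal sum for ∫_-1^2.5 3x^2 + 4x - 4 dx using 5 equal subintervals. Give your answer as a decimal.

Δx = (2.5 − (-1))/5 = 0.7.
f(-1) = -5, f(-0.3) = -4.93, f(0.4) = -1.92, f(1.1) = 4.03, f(1.8) = 12.92, f(2.5) = 24.75.
T_5 = (Δx/2)·[f(x_0) + 2f(x_1) + ... + 2f(x_{4}) + f(x_5)].
Sum = 13.9825.

13.9825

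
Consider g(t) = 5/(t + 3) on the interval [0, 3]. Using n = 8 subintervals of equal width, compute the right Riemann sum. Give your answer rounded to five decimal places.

Δt = (3 − 0)/8 = 0.375.
Right endpoints: 0.375, 0.75, 1.125, 1.5, 1.875, 2.25, 2.625, 3.
g(0.375) = 40/27, g(0.75) = 4/3, g(1.125) = 40/33, g(1.5) = 10/9, g(1.875) = 40/39, g(2.25) = 20/21, g(2.625) = 8/9, g(3) = 5/6.
Sum = Δt · [g(0.375) + g(0.75) + g(1.125) + ...].
Sum ≈ 3.31436.

3.31436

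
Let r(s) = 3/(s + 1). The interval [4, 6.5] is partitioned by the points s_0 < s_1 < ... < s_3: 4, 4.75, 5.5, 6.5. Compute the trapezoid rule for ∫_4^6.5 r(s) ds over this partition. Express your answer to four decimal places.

1.2202

Subinterval widths: 0.75, 0.75, 1.
r(4) = 0.6, r(4.75) = 12/23, r(5.5) = 6/13, r(6.5) = 0.4.
On each subinterval the trapezoid contributes (Δs_i/2)·[r(s_{i-1}) + r(s_i)].
Sum ≈ 1.2202.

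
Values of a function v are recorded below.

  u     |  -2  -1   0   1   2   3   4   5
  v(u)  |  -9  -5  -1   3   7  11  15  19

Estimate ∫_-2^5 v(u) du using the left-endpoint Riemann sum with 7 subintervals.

21

Δu = 1.
Sum = 1·[(-9) + (-5) + (-1) + 3 + 7 + 11 + 15] = 21.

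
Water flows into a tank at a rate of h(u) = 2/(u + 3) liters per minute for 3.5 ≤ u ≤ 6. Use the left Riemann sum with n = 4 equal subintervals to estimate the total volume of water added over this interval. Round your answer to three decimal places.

Δu = (6 − 3.5)/4 = 0.625.
Left endpoints: 3.5, 4.125, 4.75, 5.375.
h(3.5) = 4/13, h(4.125) = 16/57, h(4.75) = 8/31, h(5.375) = 16/67.
Sum = Δu · [h(3.5) + h(4.125) + h(4.75) + h(5.375)].
Sum ≈ 0.678.

0.678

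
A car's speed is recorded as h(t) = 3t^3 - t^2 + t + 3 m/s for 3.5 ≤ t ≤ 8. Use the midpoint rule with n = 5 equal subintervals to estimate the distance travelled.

Δt = (8 − 3.5)/5 = 0.9.
Midpoints: 3.95, 4.85, 5.75, 6.65, 7.55.
h(3.95) = 176.237125, h(4.85) = 326.579875, h(5.75) = 546.015625, h(6.65) = 847.666375, h(7.55) = 1244.654125.
Sum = Δt · [h(3.95) + h(4.85) + h(5.75) + h(6.65) + h(7.55)].
Sum = 2827.0378125.

2827.0378125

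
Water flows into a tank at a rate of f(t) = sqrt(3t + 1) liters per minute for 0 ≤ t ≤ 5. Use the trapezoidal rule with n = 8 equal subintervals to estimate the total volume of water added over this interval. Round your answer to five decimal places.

Δt = (5 − 0)/8 = 0.625.
f(0) ≈ 1.00000, f(0.625) ≈ 1.69558, f(1.25) ≈ 2.17945, f(1.875) ≈ 2.57391, f(2.5) ≈ 2.91548, f(3.125) ≈ 3.22102, f(3.75) ≈ 3.50000, f(4.375) ≈ 3.75832, f(5) ≈ 4.00000.
T_8 = (Δt/2)·[f(t_0) + 2f(t_1) + ... + 2f(t_{7}) + f(t_8)].
Sum ≈ 13.96485.

13.96485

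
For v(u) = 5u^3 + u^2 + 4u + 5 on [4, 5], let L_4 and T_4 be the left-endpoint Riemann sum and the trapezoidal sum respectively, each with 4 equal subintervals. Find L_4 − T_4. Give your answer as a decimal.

-39.75

L_4 = 465.546875.
T_4 = 505.296875.
L_4 − T_4 = -39.75.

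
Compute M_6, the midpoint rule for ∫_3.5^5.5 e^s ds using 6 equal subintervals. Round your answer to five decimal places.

210.60012

Δs = (5.5 − 3.5)/6 = 1/3.
Midpoints: 11/3, 4, 13/3, 14/3, 5, 16/3.
f(11/3) ≈ 39.12128, f(4) ≈ 54.59815, f(13/3) ≈ 76.19786, f(14/3) ≈ 106.34268, f(5) ≈ 148.41316, f(16/3) ≈ 207.12725.
Sum = Δs · [f(11/3) + f(4) + f(13/3) + ...].
Sum ≈ 210.60012.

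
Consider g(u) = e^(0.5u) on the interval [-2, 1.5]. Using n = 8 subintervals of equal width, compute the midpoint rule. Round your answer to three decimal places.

3.491

Δu = (1.5 − (-2))/8 = 0.4375.
Midpoints: -1.78125, -1.34375, -0.90625, -0.46875, -0.03125, 0.40625, 0.84375, 1.28125.
g(-1.78125) ≈ 0.410, g(-1.34375) ≈ 0.511, g(-0.90625) ≈ 0.636, g(-0.46875) ≈ 0.791, g(-0.03125) ≈ 0.984, g(0.40625) ≈ 1.225, g(0.84375) ≈ 1.525, g(1.28125) ≈ 1.898.
Sum = Δu · [g(-1.78125) + g(-1.34375) + g(-0.90625) + ...].
Sum ≈ 3.491.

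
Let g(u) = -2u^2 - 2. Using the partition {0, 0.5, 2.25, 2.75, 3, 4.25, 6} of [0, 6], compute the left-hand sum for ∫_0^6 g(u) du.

Subinterval widths: 0.5, 1.75, 0.5, 0.25, 1.25, 1.75.
Left endpoints: 0, 0.5, 2.25, 2.75, 3, 4.25.
g(0) = -2, g(0.5) = -2.5, g(2.25) = -12.125, g(2.75) = -17.125, g(3) = -20, g(4.25) = -38.125.
Sum = Σ Δu_i · g(u_i).
Sum = -107.4375.

-107.4375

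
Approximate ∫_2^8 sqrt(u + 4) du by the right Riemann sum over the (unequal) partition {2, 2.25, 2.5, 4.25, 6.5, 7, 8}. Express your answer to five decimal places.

18.70212

Subinterval widths: 0.25, 0.25, 1.75, 2.25, 0.5, 1.
Right endpoints: 2.25, 2.5, 4.25, 6.5, 7, 8.
f(2.25) ≈ 2.50000, f(2.5) ≈ 2.54951, f(4.25) ≈ 2.87228, f(6.5) ≈ 3.24037, f(7) ≈ 3.31662, f(8) ≈ 3.46410.
Sum = Σ Δu_i · f(u_i).
Sum ≈ 18.70212.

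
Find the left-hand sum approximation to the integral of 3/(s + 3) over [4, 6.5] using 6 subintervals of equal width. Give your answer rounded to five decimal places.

0.94005

Δs = (6.5 − 4)/6 = 5/12.
Left endpoints: 4, 53/12, 29/6, 5.25, 17/3, 73/12.
f(4) = 3/7, f(53/12) = 36/89, f(29/6) = 18/47, f(5.25) = 4/11, f(17/3) = 9/26, f(73/12) = 36/109.
Sum = Δs · [f(4) + f(53/12) + f(29/6) + ...].
Sum ≈ 0.94005.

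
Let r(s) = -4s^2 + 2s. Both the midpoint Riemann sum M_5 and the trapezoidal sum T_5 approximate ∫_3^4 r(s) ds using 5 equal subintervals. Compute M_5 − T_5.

M_5 = -42.32.
T_5 = -42.36.
M_5 − T_5 = 0.04.

0.04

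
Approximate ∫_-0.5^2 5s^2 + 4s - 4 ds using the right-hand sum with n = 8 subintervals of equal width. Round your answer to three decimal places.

Δs = (2 − (-0.5))/8 = 0.3125.
Right endpoints: -0.1875, 0.125, 0.4375, 0.75, 1.0625, 1.375, 1.6875, 2.
f(-0.1875) = -4.57421875, f(0.125) = -3.421875, f(0.4375) = -1.29296875, f(0.75) = 1.8125, f(1.0625) = 5.89453125, f(1.375) = 10.953125, f(1.6875) = 16.98828125, f(2) = 24.
Sum = Δs · [f(-0.1875) + f(0.125) + f(0.4375) + ...].
Sum ≈ 15.737.

15.737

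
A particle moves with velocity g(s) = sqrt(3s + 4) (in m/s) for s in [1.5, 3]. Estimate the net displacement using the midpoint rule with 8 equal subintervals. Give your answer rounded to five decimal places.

4.90917

Δs = (3 − 1.5)/8 = 0.1875.
Midpoints: 1.59375, 1.78125, 1.96875, 2.15625, 2.34375, 2.53125, 2.71875, 2.90625.
g(1.59375) ≈ 2.96332, g(1.78125) ≈ 3.05675, g(1.96875) ≈ 3.14742, g(2.15625) ≈ 3.23554, g(2.34375) ≈ 3.32133, g(2.53125) ≈ 3.40496, g(2.71875) ≈ 3.48658, g(2.90625) ≈ 3.56634.
Sum = Δs · [g(1.59375) + g(1.78125) + g(1.96875) + ...].
Sum ≈ 4.90917.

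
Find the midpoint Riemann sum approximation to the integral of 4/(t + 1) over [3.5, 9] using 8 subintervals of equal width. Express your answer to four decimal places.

Δt = (9 − 3.5)/8 = 0.6875.
Midpoints: 3.84375, 4.53125, 5.21875, 5.90625, 6.59375, 7.28125, 7.96875, 8.65625.
f(3.84375) = 128/155, f(4.53125) = 128/177, f(5.21875) = 128/199, f(5.90625) = 128/221, f(6.59375) = 128/243, f(7.28125) = 128/265, f(7.96875) = 128/287, f(8.65625) = 128/309.
Sum = Δt · [f(3.84375) + f(4.53125) + f(5.21875) + ...].
Sum ≈ 3.1909.

3.1909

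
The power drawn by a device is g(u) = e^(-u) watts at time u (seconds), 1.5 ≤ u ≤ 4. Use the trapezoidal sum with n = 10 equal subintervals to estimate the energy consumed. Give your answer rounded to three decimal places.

0.206

Δu = (4 − 1.5)/10 = 0.25.
g(1.5) ≈ 0.223, g(1.75) ≈ 0.174, g(2) ≈ 0.135, g(2.25) ≈ 0.105, g(2.5) ≈ 0.082, g(2.75) ≈ 0.064, g(3) ≈ 0.050, g(3.25) ≈ 0.039, g(3.5) ≈ 0.030, g(3.75) ≈ 0.024, g(4) ≈ 0.018.
T_10 = (Δu/2)·[g(u_0) + 2g(u_1) + ... + 2g(u_{9}) + g(u_10)].
Sum ≈ 0.206.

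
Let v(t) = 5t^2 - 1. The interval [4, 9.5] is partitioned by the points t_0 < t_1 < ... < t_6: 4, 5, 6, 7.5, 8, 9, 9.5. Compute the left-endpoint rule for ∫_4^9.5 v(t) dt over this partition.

Subinterval widths: 1, 1, 1.5, 0.5, 1, 0.5.
Left endpoints: 4, 5, 6, 7.5, 8, 9.
v(4) = 79, v(5) = 124, v(6) = 179, v(7.5) = 280.25, v(8) = 319, v(9) = 404.
Sum = Σ Δt_i · v(t_i).
Sum = 1132.625.

1132.625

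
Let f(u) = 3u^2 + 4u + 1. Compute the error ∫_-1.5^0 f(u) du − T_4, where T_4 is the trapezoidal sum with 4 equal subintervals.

-0.10546875

Exact integral: ∫_-1.5^0 f(u) du = 0.375.
T_4 = 0.48046875.
Error = 0.375 − 0.48046875 = -0.10546875.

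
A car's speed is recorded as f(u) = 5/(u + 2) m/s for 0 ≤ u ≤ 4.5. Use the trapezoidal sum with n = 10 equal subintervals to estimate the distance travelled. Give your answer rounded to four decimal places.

Δu = (4.5 − 0)/10 = 0.45.
f(0) = 2.5, f(0.45) = 100/49, f(0.9) = 50/29, f(1.35) = 100/67, f(1.8) = 25/19, f(2.25) = 20/17, f(2.7) = 50/47, f(3.15) = 100/103, f(3.6) = 25/28, f(4.05) = 100/121, f(4.5) = 10/13.
T_10 = (Δu/2)·[f(u_0) + 2f(u_1) + ... + 2f(u_{9}) + f(u_10)].
Sum ≈ 5.9123.

5.9123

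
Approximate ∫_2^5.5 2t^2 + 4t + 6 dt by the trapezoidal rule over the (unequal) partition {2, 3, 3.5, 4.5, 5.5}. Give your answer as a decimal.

Subinterval widths: 1, 0.5, 1, 1.
f(2) = 22, f(3) = 36, f(3.5) = 44.5, f(4.5) = 64.5, f(5.5) = 88.5.
On each subinterval the trapezoid contributes (Δt_i/2)·[f(t_{i-1}) + f(t_i)].
Sum = 180.125.

180.125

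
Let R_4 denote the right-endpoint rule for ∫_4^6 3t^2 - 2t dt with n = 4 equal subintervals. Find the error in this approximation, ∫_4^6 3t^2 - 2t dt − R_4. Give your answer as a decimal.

-14.25

Exact integral: ∫_4^6 f(t) dt = 132.
R_4 = 146.25.
Error = 132 − 146.25 = -14.25.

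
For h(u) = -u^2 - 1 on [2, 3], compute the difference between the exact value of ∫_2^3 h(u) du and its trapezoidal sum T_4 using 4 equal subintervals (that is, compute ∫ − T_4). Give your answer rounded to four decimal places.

0.0104

Exact integral: ∫_2^3 h(u) du ≈ -7.333333.
T_4 = -7.34375.
Error ≈ -7.333333 − (-7.34375) ≈ 0.0104.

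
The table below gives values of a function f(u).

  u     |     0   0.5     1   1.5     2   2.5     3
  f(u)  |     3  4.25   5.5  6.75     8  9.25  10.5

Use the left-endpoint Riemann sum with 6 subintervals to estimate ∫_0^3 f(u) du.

18.375

Δu = 0.5.
Sum = 0.5·[3 + 4.25 + 5.5 + 6.75 + 8 + 9.25] = 18.375.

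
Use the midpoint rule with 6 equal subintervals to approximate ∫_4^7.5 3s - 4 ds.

Δs = (7.5 − 4)/6 = 7/12.
Midpoints: 103/24, 4.875, 131/24, 145/24, 6.625, 173/24.
f(103/24) = 8.875, f(4.875) = 10.625, f(131/24) = 12.375, f(145/24) = 14.125, f(6.625) = 15.875, f(173/24) = 17.625.
Sum = Δs · [f(103/24) + f(4.875) + f(131/24) + ...].
Sum = 46.375.

46.375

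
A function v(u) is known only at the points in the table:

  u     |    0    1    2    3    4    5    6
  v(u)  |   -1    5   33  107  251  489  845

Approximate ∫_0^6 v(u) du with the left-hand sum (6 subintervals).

884

Δu = 1.
Sum = 1·[(-1) + 5 + 33 + 107 + 251 + 489] = 884.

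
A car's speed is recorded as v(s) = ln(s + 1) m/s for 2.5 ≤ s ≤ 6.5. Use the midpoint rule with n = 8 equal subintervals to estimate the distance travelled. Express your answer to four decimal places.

6.7287

Δs = (6.5 − 2.5)/8 = 0.5.
Midpoints: 2.75, 3.25, 3.75, 4.25, 4.75, 5.25, 5.75, 6.25.
v(2.75) ≈ 1.3218, v(3.25) ≈ 1.4469, v(3.75) ≈ 1.5581, v(4.25) ≈ 1.6582, v(4.75) ≈ 1.7492, v(5.25) ≈ 1.8326, v(5.75) ≈ 1.9095, v(6.25) ≈ 1.9810.
Sum = Δs · [v(2.75) + v(3.25) + v(3.75) + ...].
Sum ≈ 6.7287.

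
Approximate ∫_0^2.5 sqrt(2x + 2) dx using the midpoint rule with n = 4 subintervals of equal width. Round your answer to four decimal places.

5.2359

Δx = (2.5 − 0)/4 = 0.625.
Midpoints: 0.3125, 0.9375, 1.5625, 2.1875.
f(0.3125) ≈ 1.6202, f(0.9375) ≈ 1.9685, f(1.5625) ≈ 2.2638, f(2.1875) ≈ 2.5249.
Sum = Δx · [f(0.3125) + f(0.9375) + f(1.5625) + f(2.1875)].
Sum ≈ 5.2359.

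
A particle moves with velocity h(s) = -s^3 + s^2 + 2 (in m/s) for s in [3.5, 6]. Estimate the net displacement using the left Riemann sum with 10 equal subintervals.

Δs = (6 − 3.5)/10 = 0.25.
Left endpoints: 3.5, 3.75, 4, 4.25, 4.5, 4.75, 5, 5.25, 5.5, 5.75.
h(3.5) = -28.625, h(3.75) = -36.671875, h(4) = -46, h(4.25) = -56.703125, h(4.5) = -68.875, h(4.75) = -82.609375, h(5) = -98, h(5.25) = -115.140625, h(5.5) = -134.125, h(5.75) = -155.046875.
Sum = Δs · [h(3.5) + h(3.75) + h(4) + ...].
Sum = -205.44921875.

-205.44921875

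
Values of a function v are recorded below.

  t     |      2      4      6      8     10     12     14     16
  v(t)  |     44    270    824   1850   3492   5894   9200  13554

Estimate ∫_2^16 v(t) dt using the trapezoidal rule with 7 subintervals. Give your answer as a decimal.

56658

Δt = 2.
T_7 = (2/2)·[44 + 2·270 + 2·824 + 2·1850 + 2·3492 + 2·5894 + 2·9200 + 13554] = 56658.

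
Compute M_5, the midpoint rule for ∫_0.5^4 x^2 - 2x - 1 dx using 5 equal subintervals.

Δx = (4 − 0.5)/5 = 0.7.
Midpoints: 0.85, 1.55, 2.25, 2.95, 3.65.
f(0.85) = -1.9775, f(1.55) = -1.6975, f(2.25) = -0.4375, f(2.95) = 1.8025, f(3.65) = 5.0225.
Sum = Δx · [f(0.85) + f(1.55) + f(2.25) + f(2.95) + f(3.65)].
Sum = 1.89875.

1.89875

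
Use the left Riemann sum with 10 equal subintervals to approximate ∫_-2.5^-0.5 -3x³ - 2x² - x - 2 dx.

Δx = (-0.5 − (-2.5))/10 = 0.2.
Left endpoints: -2.5, -2.3, -2.1, -1.9, -1.7, -1.5, -1.3, -1.1, -0.9, -0.7.
f(-2.5) = 34.875, f(-2.3) = 26.221, f(-2.1) = 19.063, f(-1.9) = 13.257, f(-1.7) = 8.659, f(-1.5) = 5.125, f(-1.3) = 2.511, f(-1.1) = 0.673, f(-0.9) = -0.533, f(-0.7) = -1.251.
Sum = Δx · [f(-2.5) + f(-2.3) + f(-2.1) + ...].
Sum = 21.72.

21.72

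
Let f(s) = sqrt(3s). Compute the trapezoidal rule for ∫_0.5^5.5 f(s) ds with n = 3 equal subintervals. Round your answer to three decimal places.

14.307

Δs = (5.5 − 0.5)/3 = 5/3.
f(0.5) ≈ 1.225, f(13/6) ≈ 2.550, f(23/6) ≈ 3.391, f(5.5) ≈ 4.062.
T_3 = (Δs/2)·[f(s_0) + 2f(s_1) + 2f(s_2) + f(s_3)].
Sum ≈ 14.307.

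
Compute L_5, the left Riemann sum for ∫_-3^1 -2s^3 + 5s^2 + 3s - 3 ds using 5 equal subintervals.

100.96

Δs = (1 − (-3))/5 = 0.8.
Left endpoints: -3, -2.2, -1.4, -0.6, 0.2.
f(-3) = 87, f(-2.2) = 35.896, f(-1.4) = 8.088, f(-0.6) = -2.568, f(0.2) = -2.216.
Sum = Δs · [f(-3) + f(-2.2) + f(-1.4) + f(-0.6) + f(0.2)].
Sum = 100.96.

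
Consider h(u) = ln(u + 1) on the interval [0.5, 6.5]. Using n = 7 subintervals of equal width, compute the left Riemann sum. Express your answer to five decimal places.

Δu = (6.5 − 0.5)/7 = 6/7.
Left endpoints: 0.5, 19/14, 31/14, 43/14, 55/14, 67/14, 79/14.
h(0.5) ≈ 0.40547, h(19/14) ≈ 0.85745, h(31/14) ≈ 1.16761, h(43/14) ≈ 1.40399, h(55/14) ≈ 1.59505, h(67/14) ≈ 1.75539, h(79/14) ≈ 1.89354.
Sum = Δu · [h(0.5) + h(19/14) + h(31/14) + ...].
Sum ≈ 7.78157.

7.78157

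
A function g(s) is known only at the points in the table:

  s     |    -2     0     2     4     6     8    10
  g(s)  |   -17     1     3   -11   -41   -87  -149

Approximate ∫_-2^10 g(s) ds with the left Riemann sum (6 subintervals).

-304

Δs = 2.
Sum = 2·[(-17) + 1 + 3 + (-11) + (-41) + (-87)] = -304.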